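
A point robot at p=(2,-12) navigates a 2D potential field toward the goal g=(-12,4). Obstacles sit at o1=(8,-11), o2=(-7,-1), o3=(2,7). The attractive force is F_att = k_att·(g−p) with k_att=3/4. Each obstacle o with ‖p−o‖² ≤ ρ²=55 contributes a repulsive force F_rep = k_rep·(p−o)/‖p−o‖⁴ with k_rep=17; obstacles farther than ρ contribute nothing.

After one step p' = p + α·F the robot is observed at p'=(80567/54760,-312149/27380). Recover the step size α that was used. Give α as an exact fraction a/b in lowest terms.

F_att = 3/4·(g−p) = 3/4·(-14,16) = (-10.5000,12.0000)
o1: d²=37 ≤ ρ²=55; F_rep = 17·(-6,-1)/37² = (-0.0745,-0.0124)
o2: d²=202 > ρ²=55 → inactive
o3: d²=361 > ρ²=55 → inactive
F = F_att + ΣF_rep = (-10.5745,11.9876)
Δp = p'−p = (-0.5287,0.5994); α = Δx/Fx = (-28953/54760) / (-28953/2738) = 1/20
check: Δy/Fy = (16411/27380) / (16411/1369) = 1/20 ✓

α = 1/20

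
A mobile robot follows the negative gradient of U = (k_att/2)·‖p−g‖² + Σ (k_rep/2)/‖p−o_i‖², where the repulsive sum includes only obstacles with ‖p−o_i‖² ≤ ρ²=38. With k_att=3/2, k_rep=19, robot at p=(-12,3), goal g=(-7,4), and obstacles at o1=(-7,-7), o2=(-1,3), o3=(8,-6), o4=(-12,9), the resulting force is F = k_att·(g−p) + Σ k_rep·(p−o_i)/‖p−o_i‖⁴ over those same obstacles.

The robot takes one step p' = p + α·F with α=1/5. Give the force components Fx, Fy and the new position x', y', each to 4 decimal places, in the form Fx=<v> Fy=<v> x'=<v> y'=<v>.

Fx=7.5000 Fy=1.4120 x'=-10.5000 y'=3.2824

F_att = 3/2·(g−p) = 3/2·(5,1) = (7.5000,1.5000)
o1: d²=125 > ρ²=38 → inactive
o2: d²=121 > ρ²=38 → inactive
o3: d²=481 > ρ²=38 → inactive
o4: d²=36 ≤ ρ²=38; F_rep = 19·(0,-6)/36² = (0.0000,-0.0880)
F = F_att + ΣF_rep = (7.5000,1.4120)
p' = p + 1/5·F = (-10.5000,3.2824)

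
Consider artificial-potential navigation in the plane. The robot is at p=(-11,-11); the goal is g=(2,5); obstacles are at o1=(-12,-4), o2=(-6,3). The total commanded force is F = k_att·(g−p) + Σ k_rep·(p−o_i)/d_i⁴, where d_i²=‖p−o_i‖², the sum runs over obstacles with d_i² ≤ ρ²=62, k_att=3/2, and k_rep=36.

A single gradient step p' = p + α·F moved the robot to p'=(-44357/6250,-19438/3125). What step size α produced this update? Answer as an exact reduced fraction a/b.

α = 1/5

F_att = 3/2·(g−p) = 3/2·(13,16) = (19.5000,24.0000)
o1: d²=50 ≤ ρ²=62; F_rep = 36·(1,-7)/50² = (0.0144,-0.1008)
o2: d²=221 > ρ²=62 → inactive
F = F_att + ΣF_rep = (19.5144,23.8992)
Δp = p'−p = (3.9029,4.7798); α = Δx/Fx = (24393/6250) / (24393/1250) = 1/5
check: Δy/Fy = (14937/3125) / (14937/625) = 1/5 ✓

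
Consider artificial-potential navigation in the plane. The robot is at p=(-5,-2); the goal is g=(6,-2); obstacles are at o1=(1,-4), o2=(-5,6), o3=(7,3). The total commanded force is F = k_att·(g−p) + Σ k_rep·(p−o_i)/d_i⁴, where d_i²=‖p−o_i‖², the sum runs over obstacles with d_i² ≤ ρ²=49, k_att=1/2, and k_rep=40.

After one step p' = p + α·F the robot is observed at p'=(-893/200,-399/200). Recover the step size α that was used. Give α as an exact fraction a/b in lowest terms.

F_att = 1/2·(g−p) = 1/2·(11,0) = (5.5000,0.0000)
o1: d²=40 ≤ ρ²=49; F_rep = 40·(-6,2)/40² = (-0.1500,0.0500)
o2: d²=64 > ρ²=49 → inactive
o3: d²=169 > ρ²=49 → inactive
F = F_att + ΣF_rep = (5.3500,0.0500)
Δp = p'−p = (0.5350,0.0050); α = Δx/Fx = (107/200) / (107/20) = 1/10
check: Δy/Fy = (1/200) / (1/20) = 1/10 ✓

α = 1/10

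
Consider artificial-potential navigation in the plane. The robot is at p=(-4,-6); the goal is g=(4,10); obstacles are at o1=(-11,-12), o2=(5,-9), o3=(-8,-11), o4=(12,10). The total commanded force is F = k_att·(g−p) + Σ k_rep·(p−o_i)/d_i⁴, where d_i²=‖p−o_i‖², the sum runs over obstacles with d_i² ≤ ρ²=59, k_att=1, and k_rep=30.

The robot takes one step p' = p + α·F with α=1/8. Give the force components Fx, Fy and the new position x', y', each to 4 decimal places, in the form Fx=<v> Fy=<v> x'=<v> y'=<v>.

Fx=8.0714 Fy=16.0892 x'=-2.9911 y'=-3.9888

F_att = 1·(g−p) = 1·(8,16) = (8.0000,16.0000)
o1: d²=85 > ρ²=59 → inactive
o2: d²=90 > ρ²=59 → inactive
o3: d²=41 ≤ ρ²=59; F_rep = 30·(4,5)/41² = (0.0714,0.0892)
o4: d²=512 > ρ²=59 → inactive
F = F_att + ΣF_rep = (8.0714,16.0892)
p' = p + 1/8·F = (-2.9911,-3.9888)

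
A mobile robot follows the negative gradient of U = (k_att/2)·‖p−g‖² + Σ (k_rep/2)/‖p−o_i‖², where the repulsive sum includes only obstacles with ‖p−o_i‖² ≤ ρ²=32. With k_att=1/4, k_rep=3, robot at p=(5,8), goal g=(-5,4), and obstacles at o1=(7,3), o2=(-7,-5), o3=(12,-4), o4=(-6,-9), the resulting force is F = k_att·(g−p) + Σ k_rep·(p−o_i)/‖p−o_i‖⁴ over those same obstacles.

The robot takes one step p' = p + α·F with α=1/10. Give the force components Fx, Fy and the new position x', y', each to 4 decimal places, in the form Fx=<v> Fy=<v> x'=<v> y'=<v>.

Fx=-2.5071 Fy=-0.9822 x'=4.7493 y'=7.9018

F_att = 1/4·(g−p) = 1/4·(-10,-4) = (-2.5000,-1.0000)
o1: d²=29 ≤ ρ²=32; F_rep = 3·(-2,5)/29² = (-0.0071,0.0178)
o2: d²=313 > ρ²=32 → inactive
o3: d²=193 > ρ²=32 → inactive
o4: d²=410 > ρ²=32 → inactive
F = F_att + ΣF_rep = (-2.5071,-0.9822)
p' = p + 1/10·F = (4.7493,7.9018)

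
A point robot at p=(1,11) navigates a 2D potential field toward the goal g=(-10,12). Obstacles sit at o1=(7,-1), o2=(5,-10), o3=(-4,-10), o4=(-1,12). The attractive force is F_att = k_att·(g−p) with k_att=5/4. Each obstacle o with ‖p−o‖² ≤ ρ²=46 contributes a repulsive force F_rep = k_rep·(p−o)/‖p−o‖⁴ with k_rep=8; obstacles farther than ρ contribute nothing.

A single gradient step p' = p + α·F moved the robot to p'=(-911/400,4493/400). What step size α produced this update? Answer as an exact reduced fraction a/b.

α = 1/4

F_att = 5/4·(g−p) = 5/4·(-11,1) = (-13.7500,1.2500)
o1: d²=180 > ρ²=46 → inactive
o2: d²=457 > ρ²=46 → inactive
o3: d²=466 > ρ²=46 → inactive
o4: d²=5 ≤ ρ²=46; F_rep = 8·(2,-1)/5² = (0.6400,-0.3200)
F = F_att + ΣF_rep = (-13.1100,0.9300)
Δp = p'−p = (-3.2775,0.2325); α = Δx/Fx = (-1311/400) / (-1311/100) = 1/4
check: Δy/Fy = (93/400) / (93/100) = 1/4 ✓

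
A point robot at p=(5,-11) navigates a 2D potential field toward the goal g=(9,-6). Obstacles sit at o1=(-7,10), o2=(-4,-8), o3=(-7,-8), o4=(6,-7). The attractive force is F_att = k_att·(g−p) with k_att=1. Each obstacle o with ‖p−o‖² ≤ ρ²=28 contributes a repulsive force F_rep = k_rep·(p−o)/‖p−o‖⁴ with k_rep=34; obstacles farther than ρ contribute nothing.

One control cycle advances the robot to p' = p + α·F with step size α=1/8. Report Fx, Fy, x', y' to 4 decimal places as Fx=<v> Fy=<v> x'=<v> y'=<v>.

F_att = 1·(g−p) = 1·(4,5) = (4.0000,5.0000)
o1: d²=585 > ρ²=28 → inactive
o2: d²=90 > ρ²=28 → inactive
o3: d²=153 > ρ²=28 → inactive
o4: d²=17 ≤ ρ²=28; F_rep = 34·(-1,-4)/17² = (-0.1176,-0.4706)
F = F_att + ΣF_rep = (3.8824,4.5294)
p' = p + 1/8·F = (5.4853,-10.4338)

Fx=3.8824 Fy=4.5294 x'=5.4853 y'=-10.4338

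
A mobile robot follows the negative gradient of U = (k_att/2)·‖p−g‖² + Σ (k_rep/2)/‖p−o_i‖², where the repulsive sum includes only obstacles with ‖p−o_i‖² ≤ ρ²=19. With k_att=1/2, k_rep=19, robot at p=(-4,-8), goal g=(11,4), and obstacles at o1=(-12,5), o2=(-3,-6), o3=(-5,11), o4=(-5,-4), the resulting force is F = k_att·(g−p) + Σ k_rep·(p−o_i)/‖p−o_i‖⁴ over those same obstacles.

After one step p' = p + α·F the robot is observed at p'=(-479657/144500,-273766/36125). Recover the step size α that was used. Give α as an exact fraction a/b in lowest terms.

F_att = 1/2·(g−p) = 1/2·(15,12) = (7.5000,6.0000)
o1: d²=233 > ρ²=19 → inactive
o2: d²=5 ≤ ρ²=19; F_rep = 19·(-1,-2)/5² = (-0.7600,-1.5200)
o3: d²=362 > ρ²=19 → inactive
o4: d²=17 ≤ ρ²=19; F_rep = 19·(1,-4)/17² = (0.0657,-0.2630)
F = F_att + ΣF_rep = (6.8057,4.2170)
Δp = p'−p = (0.6806,0.4217); α = Δx/Fx = (98343/144500) / (98343/14450) = 1/10
check: Δy/Fy = (15234/36125) / (30468/7225) = 1/10 ✓

α = 1/10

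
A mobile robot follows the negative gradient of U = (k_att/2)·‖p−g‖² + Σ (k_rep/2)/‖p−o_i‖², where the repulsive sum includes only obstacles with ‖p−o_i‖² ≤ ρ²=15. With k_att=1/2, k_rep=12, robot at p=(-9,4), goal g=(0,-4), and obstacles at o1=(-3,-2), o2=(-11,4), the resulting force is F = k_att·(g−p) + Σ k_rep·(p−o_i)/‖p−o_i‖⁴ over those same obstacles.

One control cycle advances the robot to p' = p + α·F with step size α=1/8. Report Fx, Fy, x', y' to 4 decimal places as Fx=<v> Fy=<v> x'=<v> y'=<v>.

Fx=6.0000 Fy=-4.0000 x'=-8.2500 y'=3.5000

F_att = 1/2·(g−p) = 1/2·(9,-8) = (4.5000,-4.0000)
o1: d²=72 > ρ²=15 → inactive
o2: d²=4 ≤ ρ²=15; F_rep = 12·(2,0)/4² = (1.5000,0.0000)
F = F_att + ΣF_rep = (6.0000,-4.0000)
p' = p + 1/8·F = (-8.2500,3.5000)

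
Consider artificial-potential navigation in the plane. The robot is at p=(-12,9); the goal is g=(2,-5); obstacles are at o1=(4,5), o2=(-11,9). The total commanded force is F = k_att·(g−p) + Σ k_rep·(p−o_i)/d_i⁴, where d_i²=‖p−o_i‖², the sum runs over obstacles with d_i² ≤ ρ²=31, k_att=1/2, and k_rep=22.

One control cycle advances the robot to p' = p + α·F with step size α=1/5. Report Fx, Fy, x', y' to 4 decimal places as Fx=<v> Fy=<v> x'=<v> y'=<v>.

F_att = 1/2·(g−p) = 1/2·(14,-14) = (7.0000,-7.0000)
o1: d²=272 > ρ²=31 → inactive
o2: d²=1 ≤ ρ²=31; F_rep = 22·(-1,0)/1² = (-22.0000,0.0000)
F = F_att + ΣF_rep = (-15.0000,-7.0000)
p' = p + 1/5·F = (-15.0000,7.6000)

Fx=-15.0000 Fy=-7.0000 x'=-15.0000 y'=7.6000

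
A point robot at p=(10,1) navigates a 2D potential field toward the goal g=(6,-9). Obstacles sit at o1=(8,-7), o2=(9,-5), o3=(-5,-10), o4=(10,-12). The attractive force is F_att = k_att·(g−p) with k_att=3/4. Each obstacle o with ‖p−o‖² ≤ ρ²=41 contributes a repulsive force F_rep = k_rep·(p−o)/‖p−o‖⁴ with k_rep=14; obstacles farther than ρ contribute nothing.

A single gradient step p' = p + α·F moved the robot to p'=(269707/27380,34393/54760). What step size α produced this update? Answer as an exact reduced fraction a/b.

F_att = 3/4·(g−p) = 3/4·(-4,-10) = (-3.0000,-7.5000)
o1: d²=68 > ρ²=41 → inactive
o2: d²=37 ≤ ρ²=41; F_rep = 14·(1,6)/37² = (0.0102,0.0614)
o3: d²=346 > ρ²=41 → inactive
o4: d²=169 > ρ²=41 → inactive
F = F_att + ΣF_rep = (-2.9898,-7.4386)
Δp = p'−p = (-0.1495,-0.3719); α = Δx/Fx = (-4093/27380) / (-4093/1369) = 1/20
check: Δy/Fy = (-20367/54760) / (-20367/2738) = 1/20 ✓

α = 1/20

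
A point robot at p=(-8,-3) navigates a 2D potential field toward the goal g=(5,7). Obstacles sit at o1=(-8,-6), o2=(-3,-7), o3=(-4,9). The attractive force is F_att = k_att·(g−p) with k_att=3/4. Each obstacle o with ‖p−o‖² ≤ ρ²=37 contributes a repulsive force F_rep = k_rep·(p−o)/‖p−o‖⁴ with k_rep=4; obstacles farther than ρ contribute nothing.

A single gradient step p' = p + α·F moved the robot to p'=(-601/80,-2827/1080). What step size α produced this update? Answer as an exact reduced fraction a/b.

α = 1/20

F_att = 3/4·(g−p) = 3/4·(13,10) = (9.7500,7.5000)
o1: d²=9 ≤ ρ²=37; F_rep = 4·(0,3)/9² = (0.0000,0.1481)
o2: d²=41 > ρ²=37 → inactive
o3: d²=160 > ρ²=37 → inactive
F = F_att + ΣF_rep = (9.7500,7.6481)
Δp = p'−p = (0.4875,0.3824); α = Δx/Fx = (39/80) / (39/4) = 1/20
check: Δy/Fy = (413/1080) / (413/54) = 1/20 ✓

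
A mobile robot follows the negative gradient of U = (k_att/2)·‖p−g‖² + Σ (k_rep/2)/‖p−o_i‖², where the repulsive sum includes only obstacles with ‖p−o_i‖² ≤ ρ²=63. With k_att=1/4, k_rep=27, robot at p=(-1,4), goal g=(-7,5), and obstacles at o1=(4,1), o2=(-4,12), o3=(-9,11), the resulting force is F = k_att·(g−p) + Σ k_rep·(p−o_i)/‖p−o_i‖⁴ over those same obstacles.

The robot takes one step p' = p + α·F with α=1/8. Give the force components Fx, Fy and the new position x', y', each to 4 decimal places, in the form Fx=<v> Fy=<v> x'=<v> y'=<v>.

F_att = 1/4·(g−p) = 1/4·(-6,1) = (-1.5000,0.2500)
o1: d²=34 ≤ ρ²=63; F_rep = 27·(-5,3)/34² = (-0.1168,0.0701)
o2: d²=73 > ρ²=63 → inactive
o3: d²=113 > ρ²=63 → inactive
F = F_att + ΣF_rep = (-1.6168,0.3201)
p' = p + 1/8·F = (-1.2021,4.0400)

Fx=-1.6168 Fy=0.3201 x'=-1.2021 y'=4.0400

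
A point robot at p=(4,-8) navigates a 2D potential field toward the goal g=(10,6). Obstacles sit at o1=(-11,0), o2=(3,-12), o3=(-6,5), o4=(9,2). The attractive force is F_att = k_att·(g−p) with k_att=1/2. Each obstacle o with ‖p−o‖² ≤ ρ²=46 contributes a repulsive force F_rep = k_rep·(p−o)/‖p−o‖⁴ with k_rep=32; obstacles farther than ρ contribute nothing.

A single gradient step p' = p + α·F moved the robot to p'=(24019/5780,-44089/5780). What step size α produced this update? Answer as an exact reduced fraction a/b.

α = 1/20

F_att = 1/2·(g−p) = 1/2·(6,14) = (3.0000,7.0000)
o1: d²=289 > ρ²=46 → inactive
o2: d²=17 ≤ ρ²=46; F_rep = 32·(1,4)/17² = (0.1107,0.4429)
o3: d²=269 > ρ²=46 → inactive
o4: d²=125 > ρ²=46 → inactive
F = F_att + ΣF_rep = (3.1107,7.4429)
Δp = p'−p = (0.1555,0.3721); α = Δx/Fx = (899/5780) / (899/289) = 1/20
check: Δy/Fy = (2151/5780) / (2151/289) = 1/20 ✓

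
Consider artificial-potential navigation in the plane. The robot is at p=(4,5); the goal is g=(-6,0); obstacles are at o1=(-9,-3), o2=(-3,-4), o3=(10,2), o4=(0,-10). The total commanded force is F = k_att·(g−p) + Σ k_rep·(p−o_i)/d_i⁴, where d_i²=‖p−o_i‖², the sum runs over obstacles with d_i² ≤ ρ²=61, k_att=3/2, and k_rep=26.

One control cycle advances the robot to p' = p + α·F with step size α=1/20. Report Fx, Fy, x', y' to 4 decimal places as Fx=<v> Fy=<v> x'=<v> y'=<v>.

Fx=-15.0770 Fy=-7.4615 x'=3.2461 y'=4.6269

F_att = 3/2·(g−p) = 3/2·(-10,-5) = (-15.0000,-7.5000)
o1: d²=233 > ρ²=61 → inactive
o2: d²=130 > ρ²=61 → inactive
o3: d²=45 ≤ ρ²=61; F_rep = 26·(-6,3)/45² = (-0.0770,0.0385)
o4: d²=241 > ρ²=61 → inactive
F = F_att + ΣF_rep = (-15.0770,-7.4615)
p' = p + 1/20·F = (3.2461,4.6269)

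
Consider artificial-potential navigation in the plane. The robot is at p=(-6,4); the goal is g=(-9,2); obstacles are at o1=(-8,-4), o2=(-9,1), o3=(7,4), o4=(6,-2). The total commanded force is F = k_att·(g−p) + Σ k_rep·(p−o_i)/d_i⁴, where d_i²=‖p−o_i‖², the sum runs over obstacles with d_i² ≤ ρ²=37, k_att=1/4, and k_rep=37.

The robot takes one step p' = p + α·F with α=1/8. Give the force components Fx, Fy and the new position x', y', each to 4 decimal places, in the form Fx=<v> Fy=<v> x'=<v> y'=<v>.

Fx=-0.4074 Fy=-0.1574 x'=-6.0509 y'=3.9803

F_att = 1/4·(g−p) = 1/4·(-3,-2) = (-0.7500,-0.5000)
o1: d²=68 > ρ²=37 → inactive
o2: d²=18 ≤ ρ²=37; F_rep = 37·(3,3)/18² = (0.3426,0.3426)
o3: d²=169 > ρ²=37 → inactive
o4: d²=180 > ρ²=37 → inactive
F = F_att + ΣF_rep = (-0.4074,-0.1574)
p' = p + 1/8·F = (-6.0509,3.9803)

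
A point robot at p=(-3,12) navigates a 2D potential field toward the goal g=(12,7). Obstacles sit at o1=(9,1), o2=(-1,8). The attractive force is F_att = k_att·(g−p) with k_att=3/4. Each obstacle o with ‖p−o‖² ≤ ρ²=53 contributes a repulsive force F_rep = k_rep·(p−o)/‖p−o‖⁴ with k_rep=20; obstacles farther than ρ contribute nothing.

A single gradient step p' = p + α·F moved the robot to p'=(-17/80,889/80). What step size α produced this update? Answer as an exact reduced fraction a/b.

α = 1/4

F_att = 3/4·(g−p) = 3/4·(15,-5) = (11.2500,-3.7500)
o1: d²=265 > ρ²=53 → inactive
o2: d²=20 ≤ ρ²=53; F_rep = 20·(-2,4)/20² = (-0.1000,0.2000)
F = F_att + ΣF_rep = (11.1500,-3.5500)
Δp = p'−p = (2.7875,-0.8875); α = Δx/Fx = (223/80) / (223/20) = 1/4
check: Δy/Fy = (-71/80) / (-71/20) = 1/4 ✓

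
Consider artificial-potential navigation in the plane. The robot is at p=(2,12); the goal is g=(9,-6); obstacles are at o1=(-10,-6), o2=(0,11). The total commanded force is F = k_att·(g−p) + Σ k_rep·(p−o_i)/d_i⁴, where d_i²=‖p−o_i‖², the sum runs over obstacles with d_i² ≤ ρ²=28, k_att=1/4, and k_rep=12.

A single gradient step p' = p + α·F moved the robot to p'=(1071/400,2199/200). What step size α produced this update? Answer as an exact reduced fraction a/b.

F_att = 1/4·(g−p) = 1/4·(7,-18) = (1.7500,-4.5000)
o1: d²=468 > ρ²=28 → inactive
o2: d²=5 ≤ ρ²=28; F_rep = 12·(2,1)/5² = (0.9600,0.4800)
F = F_att + ΣF_rep = (2.7100,-4.0200)
Δp = p'−p = (0.6775,-1.0050); α = Δx/Fx = (271/400) / (271/100) = 1/4
check: Δy/Fy = (-201/200) / (-201/50) = 1/4 ✓

α = 1/4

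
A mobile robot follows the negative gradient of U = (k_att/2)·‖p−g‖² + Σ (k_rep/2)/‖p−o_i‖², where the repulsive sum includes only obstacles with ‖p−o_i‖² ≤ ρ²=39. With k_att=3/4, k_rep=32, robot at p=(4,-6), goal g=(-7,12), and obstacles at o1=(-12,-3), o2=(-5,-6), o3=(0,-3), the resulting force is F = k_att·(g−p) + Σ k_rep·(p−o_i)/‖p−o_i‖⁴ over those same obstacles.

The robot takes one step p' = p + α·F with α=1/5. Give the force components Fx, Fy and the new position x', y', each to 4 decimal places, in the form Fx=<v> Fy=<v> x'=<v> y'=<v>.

F_att = 3/4·(g−p) = 3/4·(-11,18) = (-8.2500,13.5000)
o1: d²=265 > ρ²=39 → inactive
o2: d²=81 > ρ²=39 → inactive
o3: d²=25 ≤ ρ²=39; F_rep = 32·(4,-3)/25² = (0.2048,-0.1536)
F = F_att + ΣF_rep = (-8.0452,13.3464)
p' = p + 1/5·F = (2.3910,-3.3307)

Fx=-8.0452 Fy=13.3464 x'=2.3910 y'=-3.3307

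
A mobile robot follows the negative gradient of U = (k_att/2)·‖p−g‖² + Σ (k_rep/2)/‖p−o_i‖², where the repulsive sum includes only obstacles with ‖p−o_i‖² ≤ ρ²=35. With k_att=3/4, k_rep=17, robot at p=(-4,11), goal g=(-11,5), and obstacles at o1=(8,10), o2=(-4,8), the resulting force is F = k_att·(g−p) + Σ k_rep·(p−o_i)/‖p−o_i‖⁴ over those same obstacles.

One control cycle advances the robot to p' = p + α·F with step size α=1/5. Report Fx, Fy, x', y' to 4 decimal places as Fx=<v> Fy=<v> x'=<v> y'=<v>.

F_att = 3/4·(g−p) = 3/4·(-7,-6) = (-5.2500,-4.5000)
o1: d²=145 > ρ²=35 → inactive
o2: d²=9 ≤ ρ²=35; F_rep = 17·(0,3)/9² = (0.0000,0.6296)
F = F_att + ΣF_rep = (-5.2500,-3.8704)
p' = p + 1/5·F = (-5.0500,10.2259)

Fx=-5.2500 Fy=-3.8704 x'=-5.0500 y'=10.2259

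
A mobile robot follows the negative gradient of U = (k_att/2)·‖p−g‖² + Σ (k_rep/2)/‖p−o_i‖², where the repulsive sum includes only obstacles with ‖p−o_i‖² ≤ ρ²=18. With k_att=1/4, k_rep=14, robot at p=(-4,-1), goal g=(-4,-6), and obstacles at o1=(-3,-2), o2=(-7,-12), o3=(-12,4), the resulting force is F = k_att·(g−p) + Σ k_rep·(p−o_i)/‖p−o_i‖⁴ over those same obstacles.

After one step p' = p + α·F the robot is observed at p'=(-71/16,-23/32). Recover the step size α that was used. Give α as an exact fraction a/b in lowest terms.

α = 1/8

F_att = 1/4·(g−p) = 1/4·(0,-5) = (0.0000,-1.2500)
o1: d²=2 ≤ ρ²=18; F_rep = 14·(-1,1)/2² = (-3.5000,3.5000)
o2: d²=130 > ρ²=18 → inactive
o3: d²=89 > ρ²=18 → inactive
F = F_att + ΣF_rep = (-3.5000,2.2500)
Δp = p'−p = (-0.4375,0.2812); α = Δx/Fx = (-7/16) / (-7/2) = 1/8
check: Δy/Fy = (9/32) / (9/4) = 1/8 ✓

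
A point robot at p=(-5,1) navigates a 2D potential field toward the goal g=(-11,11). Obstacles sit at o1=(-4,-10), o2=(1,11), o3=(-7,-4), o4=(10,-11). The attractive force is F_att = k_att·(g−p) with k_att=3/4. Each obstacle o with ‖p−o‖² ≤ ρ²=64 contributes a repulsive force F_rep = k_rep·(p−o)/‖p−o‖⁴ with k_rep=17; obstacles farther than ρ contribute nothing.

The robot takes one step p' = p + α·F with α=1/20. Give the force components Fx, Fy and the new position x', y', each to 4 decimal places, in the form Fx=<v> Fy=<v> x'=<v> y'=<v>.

Fx=-4.4596 Fy=7.6011 x'=-5.2230 y'=1.3801

F_att = 3/4·(g−p) = 3/4·(-6,10) = (-4.5000,7.5000)
o1: d²=122 > ρ²=64 → inactive
o2: d²=136 > ρ²=64 → inactive
o3: d²=29 ≤ ρ²=64; F_rep = 17·(2,5)/29² = (0.0404,0.1011)
o4: d²=369 > ρ²=64 → inactive
F = F_att + ΣF_rep = (-4.4596,7.6011)
p' = p + 1/20·F = (-5.2230,1.3801)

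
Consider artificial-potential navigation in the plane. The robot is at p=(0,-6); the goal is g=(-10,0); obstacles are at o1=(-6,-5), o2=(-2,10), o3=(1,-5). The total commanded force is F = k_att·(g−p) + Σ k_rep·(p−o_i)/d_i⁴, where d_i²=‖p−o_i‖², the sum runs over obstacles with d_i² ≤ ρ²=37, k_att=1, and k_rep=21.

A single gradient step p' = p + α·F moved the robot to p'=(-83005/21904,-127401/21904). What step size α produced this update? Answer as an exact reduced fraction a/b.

α = 1/4

F_att = 1·(g−p) = 1·(-10,6) = (-10.0000,6.0000)
o1: d²=37 ≤ ρ²=37; F_rep = 21·(6,-1)/37² = (0.0920,-0.0153)
o2: d²=260 > ρ²=37 → inactive
o3: d²=2 ≤ ρ²=37; F_rep = 21·(-1,-1)/2² = (-5.2500,-5.2500)
F = F_att + ΣF_rep = (-15.1580,0.7347)
Δp = p'−p = (-3.7895,0.1837); α = Δx/Fx = (-83005/21904) / (-83005/5476) = 1/4
check: Δy/Fy = (4023/21904) / (4023/5476) = 1/4 ✓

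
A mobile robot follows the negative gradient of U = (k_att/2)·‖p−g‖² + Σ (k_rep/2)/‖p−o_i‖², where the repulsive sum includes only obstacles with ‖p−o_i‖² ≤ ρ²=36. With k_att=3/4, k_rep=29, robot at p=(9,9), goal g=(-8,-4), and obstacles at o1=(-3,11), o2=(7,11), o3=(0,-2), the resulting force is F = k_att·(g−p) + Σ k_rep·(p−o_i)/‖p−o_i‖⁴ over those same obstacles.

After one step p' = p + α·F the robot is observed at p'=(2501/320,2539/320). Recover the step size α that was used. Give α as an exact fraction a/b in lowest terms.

α = 1/10

F_att = 3/4·(g−p) = 3/4·(-17,-13) = (-12.7500,-9.7500)
o1: d²=148 > ρ²=36 → inactive
o2: d²=8 ≤ ρ²=36; F_rep = 29·(2,-2)/8² = (0.9062,-0.9062)
o3: d²=202 > ρ²=36 → inactive
F = F_att + ΣF_rep = (-11.8438,-10.6562)
Δp = p'−p = (-1.1844,-1.0656); α = Δx/Fx = (-379/320) / (-379/32) = 1/10
check: Δy/Fy = (-341/320) / (-341/32) = 1/10 ✓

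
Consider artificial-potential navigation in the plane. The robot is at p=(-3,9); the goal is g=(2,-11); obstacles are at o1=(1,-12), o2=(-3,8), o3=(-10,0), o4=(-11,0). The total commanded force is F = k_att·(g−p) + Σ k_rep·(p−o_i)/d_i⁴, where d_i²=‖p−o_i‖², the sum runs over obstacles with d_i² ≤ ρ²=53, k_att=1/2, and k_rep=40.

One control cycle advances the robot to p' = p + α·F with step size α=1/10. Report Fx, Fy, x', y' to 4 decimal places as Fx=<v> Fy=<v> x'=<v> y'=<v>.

Fx=2.5000 Fy=30.0000 x'=-2.7500 y'=12.0000

F_att = 1/2·(g−p) = 1/2·(5,-20) = (2.5000,-10.0000)
o1: d²=457 > ρ²=53 → inactive
o2: d²=1 ≤ ρ²=53; F_rep = 40·(0,1)/1² = (0.0000,40.0000)
o3: d²=130 > ρ²=53 → inactive
o4: d²=145 > ρ²=53 → inactive
F = F_att + ΣF_rep = (2.5000,30.0000)
p' = p + 1/10·F = (-2.7500,12.0000)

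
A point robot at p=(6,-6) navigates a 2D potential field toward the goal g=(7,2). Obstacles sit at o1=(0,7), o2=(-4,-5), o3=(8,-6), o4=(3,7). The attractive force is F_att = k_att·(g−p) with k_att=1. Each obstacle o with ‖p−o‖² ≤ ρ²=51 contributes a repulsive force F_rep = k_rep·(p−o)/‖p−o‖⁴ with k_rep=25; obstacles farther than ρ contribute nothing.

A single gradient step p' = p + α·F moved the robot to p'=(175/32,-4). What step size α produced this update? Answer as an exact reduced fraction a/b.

F_att = 1·(g−p) = 1·(1,8) = (1.0000,8.0000)
o1: d²=205 > ρ²=51 → inactive
o2: d²=101 > ρ²=51 → inactive
o3: d²=4 ≤ ρ²=51; F_rep = 25·(-2,0)/4² = (-3.1250,0.0000)
o4: d²=178 > ρ²=51 → inactive
F = F_att + ΣF_rep = (-2.1250,8.0000)
Δp = p'−p = (-0.5312,2.0000); α = Δx/Fx = (-17/32) / (-17/8) = 1/4
check: Δy/Fy = (2) / (8) = 1/4 ✓

α = 1/4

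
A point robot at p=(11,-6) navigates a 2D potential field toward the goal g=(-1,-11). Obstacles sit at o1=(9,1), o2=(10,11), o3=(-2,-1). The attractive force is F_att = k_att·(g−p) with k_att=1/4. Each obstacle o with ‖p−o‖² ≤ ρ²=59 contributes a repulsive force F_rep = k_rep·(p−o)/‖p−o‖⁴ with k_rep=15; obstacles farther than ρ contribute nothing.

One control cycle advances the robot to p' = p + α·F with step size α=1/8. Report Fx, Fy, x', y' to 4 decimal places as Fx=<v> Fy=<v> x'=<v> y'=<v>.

Fx=-2.9893 Fy=-1.2874 x'=10.6263 y'=-6.1609

F_att = 1/4·(g−p) = 1/4·(-12,-5) = (-3.0000,-1.2500)
o1: d²=53 ≤ ρ²=59; F_rep = 15·(2,-7)/53² = (0.0107,-0.0374)
o2: d²=290 > ρ²=59 → inactive
o3: d²=194 > ρ²=59 → inactive
F = F_att + ΣF_rep = (-2.9893,-1.2874)
p' = p + 1/8·F = (10.6263,-6.1609)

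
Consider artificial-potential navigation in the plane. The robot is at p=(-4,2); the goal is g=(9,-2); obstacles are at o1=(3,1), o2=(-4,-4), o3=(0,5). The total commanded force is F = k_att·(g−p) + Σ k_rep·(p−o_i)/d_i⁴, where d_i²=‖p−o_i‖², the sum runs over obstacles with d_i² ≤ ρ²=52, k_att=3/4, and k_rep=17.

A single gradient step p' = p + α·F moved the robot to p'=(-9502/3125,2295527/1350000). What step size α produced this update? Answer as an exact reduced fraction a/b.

α = 1/10

F_att = 3/4·(g−p) = 3/4·(13,-4) = (9.7500,-3.0000)
o1: d²=50 ≤ ρ²=52; F_rep = 17·(-7,1)/50² = (-0.0476,0.0068)
o2: d²=36 ≤ ρ²=52; F_rep = 17·(0,6)/36² = (0.0000,0.0787)
o3: d²=25 ≤ ρ²=52; F_rep = 17·(-4,-3)/25² = (-0.1088,-0.0816)
F = F_att + ΣF_rep = (9.5936,-2.9961)
Δp = p'−p = (0.9594,-0.2996); α = Δx/Fx = (2998/3125) / (5996/625) = 1/10
check: Δy/Fy = (-404473/1350000) / (-404473/135000) = 1/10 ✓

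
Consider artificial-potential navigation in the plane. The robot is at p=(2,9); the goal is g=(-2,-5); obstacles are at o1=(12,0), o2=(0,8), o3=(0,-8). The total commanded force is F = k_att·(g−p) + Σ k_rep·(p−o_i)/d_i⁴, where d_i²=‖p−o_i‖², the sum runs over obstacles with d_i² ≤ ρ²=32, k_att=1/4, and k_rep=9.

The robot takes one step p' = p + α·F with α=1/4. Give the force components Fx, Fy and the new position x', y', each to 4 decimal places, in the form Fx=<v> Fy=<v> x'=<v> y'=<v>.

Fx=-0.2800 Fy=-3.1400 x'=1.9300 y'=8.2150

F_att = 1/4·(g−p) = 1/4·(-4,-14) = (-1.0000,-3.5000)
o1: d²=181 > ρ²=32 → inactive
o2: d²=5 ≤ ρ²=32; F_rep = 9·(2,1)/5² = (0.7200,0.3600)
o3: d²=293 > ρ²=32 → inactive
F = F_att + ΣF_rep = (-0.2800,-3.1400)
p' = p + 1/4·F = (1.9300,8.2150)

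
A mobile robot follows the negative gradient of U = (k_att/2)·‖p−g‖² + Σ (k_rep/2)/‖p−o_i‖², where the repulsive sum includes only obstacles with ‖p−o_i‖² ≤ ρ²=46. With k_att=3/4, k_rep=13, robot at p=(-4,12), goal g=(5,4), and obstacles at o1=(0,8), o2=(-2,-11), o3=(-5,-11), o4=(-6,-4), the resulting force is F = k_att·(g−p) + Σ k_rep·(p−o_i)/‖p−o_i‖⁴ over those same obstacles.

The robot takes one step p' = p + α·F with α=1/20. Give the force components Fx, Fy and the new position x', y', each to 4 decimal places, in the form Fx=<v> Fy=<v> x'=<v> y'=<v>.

F_att = 3/4·(g−p) = 3/4·(9,-8) = (6.7500,-6.0000)
o1: d²=32 ≤ ρ²=46; F_rep = 13·(-4,4)/32² = (-0.0508,0.0508)
o2: d²=533 > ρ²=46 → inactive
o3: d²=530 > ρ²=46 → inactive
o4: d²=260 > ρ²=46 → inactive
F = F_att + ΣF_rep = (6.6992,-5.9492)
p' = p + 1/20·F = (-3.6650,11.7025)

Fx=6.6992 Fy=-5.9492 x'=-3.6650 y'=11.7025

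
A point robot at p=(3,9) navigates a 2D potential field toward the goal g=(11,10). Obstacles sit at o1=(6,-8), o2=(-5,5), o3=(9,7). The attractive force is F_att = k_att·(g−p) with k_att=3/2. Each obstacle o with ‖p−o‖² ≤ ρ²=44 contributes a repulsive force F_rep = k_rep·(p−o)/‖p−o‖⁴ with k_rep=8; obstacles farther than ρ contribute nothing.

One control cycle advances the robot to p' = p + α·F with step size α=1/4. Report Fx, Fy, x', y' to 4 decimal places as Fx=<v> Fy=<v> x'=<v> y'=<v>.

Fx=11.9700 Fy=1.5100 x'=5.9925 y'=9.3775

F_att = 3/2·(g−p) = 3/2·(8,1) = (12.0000,1.5000)
o1: d²=298 > ρ²=44 → inactive
o2: d²=80 > ρ²=44 → inactive
o3: d²=40 ≤ ρ²=44; F_rep = 8·(-6,2)/40² = (-0.0300,0.0100)
F = F_att + ΣF_rep = (11.9700,1.5100)
p' = p + 1/4·F = (5.9925,9.3775)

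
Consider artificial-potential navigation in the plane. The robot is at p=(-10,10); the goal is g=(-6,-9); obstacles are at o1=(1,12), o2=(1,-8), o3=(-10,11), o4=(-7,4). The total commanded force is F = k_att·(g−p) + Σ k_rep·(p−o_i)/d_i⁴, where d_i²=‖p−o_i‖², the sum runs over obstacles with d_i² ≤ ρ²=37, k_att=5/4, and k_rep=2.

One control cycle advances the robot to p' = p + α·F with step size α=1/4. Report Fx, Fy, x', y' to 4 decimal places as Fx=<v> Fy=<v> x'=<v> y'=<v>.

Fx=5.0000 Fy=-25.7500 x'=-8.7500 y'=3.5625

F_att = 5/4·(g−p) = 5/4·(4,-19) = (5.0000,-23.7500)
o1: d²=125 > ρ²=37 → inactive
o2: d²=445 > ρ²=37 → inactive
o3: d²=1 ≤ ρ²=37; F_rep = 2·(0,-1)/1² = (0.0000,-2.0000)
o4: d²=45 > ρ²=37 → inactive
F = F_att + ΣF_rep = (5.0000,-25.7500)
p' = p + 1/4·F = (-8.7500,3.5625)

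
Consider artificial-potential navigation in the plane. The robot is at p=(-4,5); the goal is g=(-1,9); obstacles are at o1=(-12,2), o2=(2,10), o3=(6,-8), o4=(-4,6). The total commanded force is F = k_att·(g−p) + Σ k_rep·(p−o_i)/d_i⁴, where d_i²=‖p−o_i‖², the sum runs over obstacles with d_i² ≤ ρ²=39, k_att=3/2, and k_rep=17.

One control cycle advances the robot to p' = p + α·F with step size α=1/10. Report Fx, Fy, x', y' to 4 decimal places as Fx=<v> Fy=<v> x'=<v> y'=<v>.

Fx=4.5000 Fy=-11.0000 x'=-3.5500 y'=3.9000

F_att = 3/2·(g−p) = 3/2·(3,4) = (4.5000,6.0000)
o1: d²=73 > ρ²=39 → inactive
o2: d²=61 > ρ²=39 → inactive
o3: d²=269 > ρ²=39 → inactive
o4: d²=1 ≤ ρ²=39; F_rep = 17·(0,-1)/1² = (0.0000,-17.0000)
F = F_att + ΣF_rep = (4.5000,-11.0000)
p' = p + 1/10·F = (-3.5500,3.9000)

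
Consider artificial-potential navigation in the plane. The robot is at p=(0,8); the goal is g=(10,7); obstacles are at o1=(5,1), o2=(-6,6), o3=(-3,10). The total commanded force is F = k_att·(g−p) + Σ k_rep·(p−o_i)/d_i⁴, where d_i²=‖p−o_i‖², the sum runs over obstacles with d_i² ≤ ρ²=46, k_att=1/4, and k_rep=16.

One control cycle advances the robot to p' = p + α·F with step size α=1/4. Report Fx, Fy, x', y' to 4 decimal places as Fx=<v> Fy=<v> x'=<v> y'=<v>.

F_att = 1/4·(g−p) = 1/4·(10,-1) = (2.5000,-0.2500)
o1: d²=74 > ρ²=46 → inactive
o2: d²=40 ≤ ρ²=46; F_rep = 16·(6,2)/40² = (0.0600,0.0200)
o3: d²=13 ≤ ρ²=46; F_rep = 16·(3,-2)/13² = (0.2840,-0.1893)
F = F_att + ΣF_rep = (2.8440,-0.4193)
p' = p + 1/4·F = (0.7110,7.8952)

Fx=2.8440 Fy=-0.4193 x'=0.7110 y'=7.8952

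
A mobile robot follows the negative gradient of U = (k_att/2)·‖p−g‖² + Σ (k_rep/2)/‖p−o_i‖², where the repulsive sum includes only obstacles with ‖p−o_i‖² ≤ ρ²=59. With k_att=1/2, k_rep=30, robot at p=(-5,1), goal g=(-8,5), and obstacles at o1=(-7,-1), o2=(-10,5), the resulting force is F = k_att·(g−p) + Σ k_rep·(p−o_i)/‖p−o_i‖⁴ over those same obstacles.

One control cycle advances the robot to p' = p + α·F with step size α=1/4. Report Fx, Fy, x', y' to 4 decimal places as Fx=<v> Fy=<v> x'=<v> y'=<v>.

Fx=-0.4733 Fy=2.8661 x'=-5.1183 y'=1.7165

F_att = 1/2·(g−p) = 1/2·(-3,4) = (-1.5000,2.0000)
o1: d²=8 ≤ ρ²=59; F_rep = 30·(2,2)/8² = (0.9375,0.9375)
o2: d²=41 ≤ ρ²=59; F_rep = 30·(5,-4)/41² = (0.0892,-0.0714)
F = F_att + ΣF_rep = (-0.4733,2.8661)
p' = p + 1/4·F = (-5.1183,1.7165)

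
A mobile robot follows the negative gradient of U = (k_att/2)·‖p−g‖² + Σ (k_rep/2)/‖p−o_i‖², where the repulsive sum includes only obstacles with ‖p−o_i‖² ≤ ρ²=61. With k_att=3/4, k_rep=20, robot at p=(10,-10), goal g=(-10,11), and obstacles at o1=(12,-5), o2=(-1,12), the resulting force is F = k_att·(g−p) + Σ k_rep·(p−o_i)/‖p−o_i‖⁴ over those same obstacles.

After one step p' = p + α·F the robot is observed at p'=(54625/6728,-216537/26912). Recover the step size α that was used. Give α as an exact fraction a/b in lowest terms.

α = 1/8

F_att = 3/4·(g−p) = 3/4·(-20,21) = (-15.0000,15.7500)
o1: d²=29 ≤ ρ²=61; F_rep = 20·(-2,-5)/29² = (-0.0476,-0.1189)
o2: d²=605 > ρ²=61 → inactive
F = F_att + ΣF_rep = (-15.0476,15.6311)
Δp = p'−p = (-1.8809,1.9539); α = Δx/Fx = (-12655/6728) / (-12655/841) = 1/8
check: Δy/Fy = (52583/26912) / (52583/3364) = 1/8 ✓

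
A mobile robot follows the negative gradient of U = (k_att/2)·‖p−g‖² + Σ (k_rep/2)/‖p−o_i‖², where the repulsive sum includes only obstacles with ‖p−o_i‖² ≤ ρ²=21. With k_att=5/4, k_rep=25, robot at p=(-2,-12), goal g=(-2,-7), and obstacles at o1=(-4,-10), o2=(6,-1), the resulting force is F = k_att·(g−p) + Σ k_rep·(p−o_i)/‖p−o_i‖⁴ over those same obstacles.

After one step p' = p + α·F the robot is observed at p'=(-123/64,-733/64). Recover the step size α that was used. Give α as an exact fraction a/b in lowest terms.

F_att = 5/4·(g−p) = 5/4·(0,5) = (0.0000,6.2500)
o1: d²=8 ≤ ρ²=21; F_rep = 25·(2,-2)/8² = (0.7812,-0.7812)
o2: d²=185 > ρ²=21 → inactive
F = F_att + ΣF_rep = (0.7812,5.4688)
Δp = p'−p = (0.0781,0.5469); α = Δx/Fx = (5/64) / (25/32) = 1/10
check: Δy/Fy = (35/64) / (175/32) = 1/10 ✓

α = 1/10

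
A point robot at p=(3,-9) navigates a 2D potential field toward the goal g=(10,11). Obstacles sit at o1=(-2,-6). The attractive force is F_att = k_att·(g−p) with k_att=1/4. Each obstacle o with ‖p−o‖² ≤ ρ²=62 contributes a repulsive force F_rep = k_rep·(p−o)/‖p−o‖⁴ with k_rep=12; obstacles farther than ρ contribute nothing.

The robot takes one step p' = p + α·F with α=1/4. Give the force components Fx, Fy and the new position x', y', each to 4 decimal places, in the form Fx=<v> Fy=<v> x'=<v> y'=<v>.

F_att = 1/4·(g−p) = 1/4·(7,20) = (1.7500,5.0000)
o1: d²=34 ≤ ρ²=62; F_rep = 12·(5,-3)/34² = (0.0519,-0.0311)
F = F_att + ΣF_rep = (1.8019,4.9689)
p' = p + 1/4·F = (3.4505,-7.7578)

Fx=1.8019 Fy=4.9689 x'=3.4505 y'=-7.7578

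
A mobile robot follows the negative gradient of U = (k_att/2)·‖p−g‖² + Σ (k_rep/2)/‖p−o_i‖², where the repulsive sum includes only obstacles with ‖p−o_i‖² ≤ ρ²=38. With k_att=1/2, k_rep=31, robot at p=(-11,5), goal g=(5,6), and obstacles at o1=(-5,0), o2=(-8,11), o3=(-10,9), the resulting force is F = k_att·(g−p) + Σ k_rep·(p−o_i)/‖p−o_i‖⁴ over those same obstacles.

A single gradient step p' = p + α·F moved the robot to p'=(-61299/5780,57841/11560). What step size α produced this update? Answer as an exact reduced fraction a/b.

F_att = 1/2·(g−p) = 1/2·(16,1) = (8.0000,0.5000)
o1: d²=61 > ρ²=38 → inactive
o2: d²=45 > ρ²=38 → inactive
o3: d²=17 ≤ ρ²=38; F_rep = 31·(-1,-4)/17² = (-0.1073,-0.4291)
F = F_att + ΣF_rep = (7.8927,0.0709)
Δp = p'−p = (0.3946,0.0035); α = Δx/Fx = (2281/5780) / (2281/289) = 1/20
check: Δy/Fy = (41/11560) / (41/578) = 1/20 ✓

α = 1/20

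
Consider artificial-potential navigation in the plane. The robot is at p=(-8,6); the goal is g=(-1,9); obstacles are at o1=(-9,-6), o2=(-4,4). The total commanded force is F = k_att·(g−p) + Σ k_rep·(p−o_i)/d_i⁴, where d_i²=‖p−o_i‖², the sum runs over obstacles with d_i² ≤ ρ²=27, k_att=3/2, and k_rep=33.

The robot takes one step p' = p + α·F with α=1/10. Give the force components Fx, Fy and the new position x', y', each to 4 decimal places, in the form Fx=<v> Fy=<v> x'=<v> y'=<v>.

F_att = 3/2·(g−p) = 3/2·(7,3) = (10.5000,4.5000)
o1: d²=145 > ρ²=27 → inactive
o2: d²=20 ≤ ρ²=27; F_rep = 33·(-4,2)/20² = (-0.3300,0.1650)
F = F_att + ΣF_rep = (10.1700,4.6650)
p' = p + 1/10·F = (-6.9830,6.4665)

Fx=10.1700 Fy=4.6650 x'=-6.9830 y'=6.4665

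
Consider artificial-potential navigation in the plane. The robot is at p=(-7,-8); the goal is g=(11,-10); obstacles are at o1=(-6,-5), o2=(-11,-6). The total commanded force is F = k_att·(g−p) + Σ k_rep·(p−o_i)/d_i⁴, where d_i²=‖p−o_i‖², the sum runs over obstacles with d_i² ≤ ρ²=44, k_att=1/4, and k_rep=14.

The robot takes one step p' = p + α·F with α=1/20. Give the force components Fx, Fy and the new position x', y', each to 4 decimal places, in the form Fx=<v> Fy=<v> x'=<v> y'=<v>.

F_att = 1/4·(g−p) = 1/4·(18,-2) = (4.5000,-0.5000)
o1: d²=10 ≤ ρ²=44; F_rep = 14·(-1,-3)/10² = (-0.1400,-0.4200)
o2: d²=20 ≤ ρ²=44; F_rep = 14·(4,-2)/20² = (0.1400,-0.0700)
F = F_att + ΣF_rep = (4.5000,-0.9900)
p' = p + 1/20·F = (-6.7750,-8.0495)

Fx=4.5000 Fy=-0.9900 x'=-6.7750 y'=-8.0495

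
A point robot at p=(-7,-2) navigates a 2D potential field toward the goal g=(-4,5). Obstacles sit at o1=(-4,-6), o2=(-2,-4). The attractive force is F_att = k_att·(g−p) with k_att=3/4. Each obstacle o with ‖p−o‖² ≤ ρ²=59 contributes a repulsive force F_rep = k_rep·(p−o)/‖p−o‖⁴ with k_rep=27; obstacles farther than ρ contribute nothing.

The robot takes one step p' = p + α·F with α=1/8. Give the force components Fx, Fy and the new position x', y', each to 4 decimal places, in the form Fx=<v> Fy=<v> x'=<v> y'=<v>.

Fx=1.9599 Fy=5.4870 x'=-6.7550 y'=-1.3141

F_att = 3/4·(g−p) = 3/4·(3,7) = (2.2500,5.2500)
o1: d²=25 ≤ ρ²=59; F_rep = 27·(-3,4)/25² = (-0.1296,0.1728)
o2: d²=29 ≤ ρ²=59; F_rep = 27·(-5,2)/29² = (-0.1605,0.0642)
F = F_att + ΣF_rep = (1.9599,5.4870)
p' = p + 1/8·F = (-6.7550,-1.3141)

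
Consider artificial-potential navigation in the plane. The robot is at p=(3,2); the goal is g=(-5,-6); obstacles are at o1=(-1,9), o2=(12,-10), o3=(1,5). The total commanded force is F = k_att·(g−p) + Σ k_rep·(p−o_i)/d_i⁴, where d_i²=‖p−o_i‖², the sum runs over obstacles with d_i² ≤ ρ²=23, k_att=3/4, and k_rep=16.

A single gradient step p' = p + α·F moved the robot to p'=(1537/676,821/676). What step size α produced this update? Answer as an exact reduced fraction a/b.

F_att = 3/4·(g−p) = 3/4·(-8,-8) = (-6.0000,-6.0000)
o1: d²=65 > ρ²=23 → inactive
o2: d²=225 > ρ²=23 → inactive
o3: d²=13 ≤ ρ²=23; F_rep = 16·(2,-3)/13² = (0.1893,-0.2840)
F = F_att + ΣF_rep = (-5.8107,-6.2840)
Δp = p'−p = (-0.7263,-0.7855); α = Δx/Fx = (-491/676) / (-982/169) = 1/8
check: Δy/Fy = (-531/676) / (-1062/169) = 1/8 ✓

α = 1/8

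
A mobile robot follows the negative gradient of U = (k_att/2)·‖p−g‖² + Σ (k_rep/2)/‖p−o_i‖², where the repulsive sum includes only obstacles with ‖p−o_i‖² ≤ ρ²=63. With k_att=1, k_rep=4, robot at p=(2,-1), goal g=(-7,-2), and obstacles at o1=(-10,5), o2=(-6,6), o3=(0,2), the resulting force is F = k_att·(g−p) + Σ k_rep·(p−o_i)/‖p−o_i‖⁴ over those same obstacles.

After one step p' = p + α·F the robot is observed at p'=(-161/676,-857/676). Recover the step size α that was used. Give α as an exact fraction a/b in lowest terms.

α = 1/4

F_att = 1·(g−p) = 1·(-9,-1) = (-9.0000,-1.0000)
o1: d²=180 > ρ²=63 → inactive
o2: d²=113 > ρ²=63 → inactive
o3: d²=13 ≤ ρ²=63; F_rep = 4·(2,-3)/13² = (0.0473,-0.0710)
F = F_att + ΣF_rep = (-8.9527,-1.0710)
Δp = p'−p = (-2.2382,-0.2678); α = Δx/Fx = (-1513/676) / (-1513/169) = 1/4
check: Δy/Fy = (-181/676) / (-181/169) = 1/4 ✓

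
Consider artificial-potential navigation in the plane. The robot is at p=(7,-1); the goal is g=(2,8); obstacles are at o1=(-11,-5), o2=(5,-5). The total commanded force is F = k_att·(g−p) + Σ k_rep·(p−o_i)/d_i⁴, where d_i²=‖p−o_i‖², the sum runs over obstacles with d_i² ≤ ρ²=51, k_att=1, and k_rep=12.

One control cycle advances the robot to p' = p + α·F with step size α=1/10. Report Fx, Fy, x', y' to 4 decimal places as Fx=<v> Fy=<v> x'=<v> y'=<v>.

Fx=-4.9400 Fy=9.1200 x'=6.5060 y'=-0.0880

F_att = 1·(g−p) = 1·(-5,9) = (-5.0000,9.0000)
o1: d²=340 > ρ²=51 → inactive
o2: d²=20 ≤ ρ²=51; F_rep = 12·(2,4)/20² = (0.0600,0.1200)
F = F_att + ΣF_rep = (-4.9400,9.1200)
p' = p + 1/10·F = (6.5060,-0.0880)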